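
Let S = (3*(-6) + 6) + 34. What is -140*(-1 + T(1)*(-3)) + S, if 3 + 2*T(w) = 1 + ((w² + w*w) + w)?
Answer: 372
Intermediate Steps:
T(w) = -1 + w² + w/2 (T(w) = -3/2 + (1 + ((w² + w*w) + w))/2 = -3/2 + (1 + ((w² + w²) + w))/2 = -3/2 + (1 + (2*w² + w))/2 = -3/2 + (1 + (w + 2*w²))/2 = -3/2 + (1 + w + 2*w²)/2 = -3/2 + (½ + w² + w/2) = -1 + w² + w/2)
S = 22 (S = (-18 + 6) + 34 = -12 + 34 = 22)
-140*(-1 + T(1)*(-3)) + S = -140*(-1 + (-1 + 1² + (½)*1)*(-3)) + 22 = -140*(-1 + (-1 + 1 + ½)*(-3)) + 22 = -140*(-1 + (½)*(-3)) + 22 = -140*(-1 - 3/2) + 22 = -140*(-5/2) + 22 = 350 + 22 = 372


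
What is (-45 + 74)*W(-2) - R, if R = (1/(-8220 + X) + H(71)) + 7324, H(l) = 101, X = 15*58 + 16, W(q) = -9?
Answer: -56369123/7334 ≈ -7686.0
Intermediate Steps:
X = 886 (X = 870 + 16 = 886)
R = 54454949/7334 (R = (1/(-8220 + 886) + 101) + 7324 = (1/(-7334) + 101) + 7324 = (-1/7334 + 101) + 7324 = 740733/7334 + 7324 = 54454949/7334 ≈ 7425.0)
(-45 + 74)*W(-2) - R = (-45 + 74)*(-9) - 1*54454949/7334 = 29*(-9) - 54454949/7334 = -261 - 54454949/7334 = -56369123/7334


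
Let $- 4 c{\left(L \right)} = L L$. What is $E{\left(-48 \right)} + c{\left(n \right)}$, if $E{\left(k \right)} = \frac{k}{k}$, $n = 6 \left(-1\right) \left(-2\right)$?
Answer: $-35$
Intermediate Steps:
$n = 12$ ($n = \left(-6\right) \left(-2\right) = 12$)
$c{\left(L \right)} = - \frac{L^{2}}{4}$ ($c{\left(L \right)} = - \frac{L L}{4} = - \frac{L^{2}}{4}$)
$E{\left(k \right)} = 1$
$E{\left(-48 \right)} + c{\left(n \right)} = 1 - \frac{12^{2}}{4} = 1 - 36 = -35$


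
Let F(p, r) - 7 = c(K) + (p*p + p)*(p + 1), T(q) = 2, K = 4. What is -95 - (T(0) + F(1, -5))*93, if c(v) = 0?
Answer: -1304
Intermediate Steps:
F(p, r) = 7 + (1 + p)*(p + p**2) (F(p, r) = 7 + (0 + (p*p + p)*(p + 1)) = 7 + (0 + (p**2 + p)*(1 + p)) = 7 + (0 + (p + p**2)*(1 + p)) = 7 + (0 + (1 + p)*(p + p**2)) = 7 + (1 + p)*(p + p**2))
-95 - (T(0) + F(1, -5))*93 = -95 - (2 + (7 + 1 + 1**3 + 2*1**2))*93 = -95 - (2 + (7 + 1 + 1 + 2*1))*93 = -95 - (2 + (7 + 1 + 1 + 2))*93 = -95 - (2 + 11)*93 = -95 - 1*13*93 = -95 - 13*93 = -95 - 1209 = -1304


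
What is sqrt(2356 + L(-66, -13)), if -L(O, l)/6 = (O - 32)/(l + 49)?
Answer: sqrt(21351)/3 ≈ 48.707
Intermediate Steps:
L(O, l) = -6*(-32 + O)/(49 + l) (L(O, l) = -6*(O - 32)/(l + 49) = -6*(-32 + O)/(49 + l))
sqrt(2356 + L(-66, -13)) = sqrt(2356 + 6*(32 - 1*(-66))/(49 - 13)) = sqrt(2356 + 6*(32 + 66)/36) = sqrt(2356 + 6*(1/36)*98) = sqrt(2356 + 49/3) = sqrt(7117/3) = sqrt(21351)/3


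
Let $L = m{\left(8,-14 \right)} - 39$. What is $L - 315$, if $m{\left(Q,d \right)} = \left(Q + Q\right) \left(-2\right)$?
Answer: $-386$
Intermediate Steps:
$m{\left(Q,d \right)} = - 4 Q$ ($m{\left(Q,d \right)} = 2 Q \left(-2\right) = - 4 Q$)
$L = -71$ ($L = \left(-4\right) 8 - 39 = -32 - 39 = -71$)
$L - 315 = -71 - 315 = -386$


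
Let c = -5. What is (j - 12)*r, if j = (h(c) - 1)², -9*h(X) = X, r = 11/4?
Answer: -2629/81 ≈ -32.457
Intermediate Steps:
r = 11/4 (r = 11*(¼) = 11/4 ≈ 2.7500)
h(X) = -X/9
j = 16/81 (j = (-⅑*(-5) - 1)² = (5/9 - 1)² = (-4/9)² = 16/81 ≈ 0.19753)
(j - 12)*r = (16/81 - 12)*(11/4) = -956/81*11/4 = -2629/81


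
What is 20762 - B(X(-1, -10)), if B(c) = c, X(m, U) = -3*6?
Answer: 20780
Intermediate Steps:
X(m, U) = -18
20762 - B(X(-1, -10)) = 20762 - 1*(-18) = 20762 + 18 = 20780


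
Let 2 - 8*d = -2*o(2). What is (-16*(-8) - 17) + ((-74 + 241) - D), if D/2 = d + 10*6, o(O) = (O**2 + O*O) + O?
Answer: 305/2 ≈ 152.50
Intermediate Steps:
o(O) = O + 2*O**2 (o(O) = (O**2 + O**2) + O = 2*O**2 + O = O + 2*O**2)
d = 11/4 (d = 1/4 - (-1)*2*(1 + 2*2)/4 = 1/4 - (-1)*2*(1 + 4)/4 = 1/4 - (-1)*2*5/4 = 1/4 - (-1)*10/4 = 1/4 - 1/8*(-20) = 1/4 + 5/2 = 11/4 ≈ 2.7500)
D = 251/2 (D = 2*(11/4 + 10*6) = 2*(11/4 + 60) = 2*(251/4) = 251/2 ≈ 125.50)
(-16*(-8) - 17) + ((-74 + 241) - D) = (-16*(-8) - 17) + ((-74 + 241) - 1*251/2) = (128 - 17) + (167 - 251/2) = 111 + 83/2 = 305/2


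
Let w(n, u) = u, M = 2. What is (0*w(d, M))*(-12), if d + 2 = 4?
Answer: 0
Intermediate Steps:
d = 2 (d = -2 + 4 = 2)
(0*w(d, M))*(-12) = (0*2)*(-12) = 0*(-12) = 0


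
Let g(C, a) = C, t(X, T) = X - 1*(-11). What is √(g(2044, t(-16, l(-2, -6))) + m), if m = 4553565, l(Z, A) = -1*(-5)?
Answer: √4555609 ≈ 2134.4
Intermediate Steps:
l(Z, A) = 5
t(X, T) = 11 + X (t(X, T) = X + 11 = 11 + X)
√(g(2044, t(-16, l(-2, -6))) + m) = √(2044 + 4553565) = √4555609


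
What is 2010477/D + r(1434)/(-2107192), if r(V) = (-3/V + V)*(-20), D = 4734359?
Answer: 74640421585619/170308043926628 ≈ 0.43827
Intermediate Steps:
r(V) = -20*V + 60/V (r(V) = (V - 3/V)*(-20) = -20*V + 60/V)
2010477/D + r(1434)/(-2107192) = 2010477/4734359 + (-20*1434 + 60/1434)/(-2107192) = 2010477*(1/4734359) + (-28680 + 60*(1/1434))*(-1/2107192) = 287211/676337 + (-28680 + 10/239)*(-1/2107192) = 287211/676337 - 6854510/239*(-1/2107192) = 287211/676337 + 3427255/251809444 = 74640421585619/170308043926628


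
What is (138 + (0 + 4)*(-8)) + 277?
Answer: 383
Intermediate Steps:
(138 + (0 + 4)*(-8)) + 277 = (138 + 4*(-8)) + 277 = (138 - 32) + 277 = 106 + 277 = 383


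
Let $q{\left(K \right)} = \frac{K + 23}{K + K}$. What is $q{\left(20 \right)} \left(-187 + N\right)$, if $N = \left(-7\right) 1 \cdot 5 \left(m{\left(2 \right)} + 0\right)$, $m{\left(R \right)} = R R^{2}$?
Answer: $- \frac{20081}{40} \approx -502.02$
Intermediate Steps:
$q{\left(K \right)} = \frac{23 + K}{2 K}$
$m{\left(R \right)} = R^{3}$
$N = -280$ ($N = \left(-7\right) 1 \cdot 5 \left(2^{3} + 0\right) = - 7 \cdot 5 \left(8 + 0\right) = - 7 \cdot 5 \cdot 8 = \left(-7\right) 40 = -280$)
$q{\left(20 \right)} \left(-187 + N\right) = \frac{23 + 20}{2 \cdot 20} \left(-187 - 280\right) = \frac{1}{2} \cdot \frac{1}{20} \cdot 43 \left(-467\right) = \frac{43}{40} \left(-467\right) = - \frac{20081}{40}$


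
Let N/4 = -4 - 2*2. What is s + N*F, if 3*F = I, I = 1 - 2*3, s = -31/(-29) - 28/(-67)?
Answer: 319547/5829 ≈ 54.820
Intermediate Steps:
s = 2889/1943 (s = -31*(-1/29) - 28*(-1/67) = 31/29 + 28/67 = 2889/1943 ≈ 1.4869)
N = -32 (N = 4*(-4 - 2*2) = 4*(-4 - 4) = 4*(-8) = -32)
I = -5 (I = 1 - 6 = -5)
F = -5/3 (F = (⅓)*(-5) = -5/3 ≈ -1.6667)
s + N*F = 2889/1943 - 32*(-5/3) = 2889/1943 + 160/3 = 319547/5829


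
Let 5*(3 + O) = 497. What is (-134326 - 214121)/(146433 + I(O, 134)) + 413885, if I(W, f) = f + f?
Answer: 60716994938/146701 ≈ 4.1388e+5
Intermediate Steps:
O = 482/5 (O = -3 + (1/5)*497 = -3 + 497/5 = 482/5 ≈ 96.400)
I(W, f) = 2*f
(-134326 - 214121)/(146433 + I(O, 134)) + 413885 = (-134326 - 214121)/(146433 + 2*134) + 413885 = -348447/(146433 + 268) + 413885 = -348447/146701 + 413885 = 60716994938/146701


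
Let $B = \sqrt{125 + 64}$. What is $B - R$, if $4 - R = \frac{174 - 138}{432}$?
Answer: $- \frac{47}{12} + 3 \sqrt{21} \approx 9.8311$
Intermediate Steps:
$R = \frac{47}{12}$ ($R = 4 - \frac{174 - 138}{432} = 4 - \left(174 - 138\right) \frac{1}{432} = 4 - 36 \cdot \frac{1}{432} = 4 - \frac{1}{12} = \frac{47}{12} \approx 3.9167$)
$B = 3 \sqrt{21}$ ($B = \sqrt{189} = 3 \sqrt{21} \approx 13.748$)
$B - R = 3 \sqrt{21} - \frac{47}{12} = - \frac{47}{12} + 3 \sqrt{21}$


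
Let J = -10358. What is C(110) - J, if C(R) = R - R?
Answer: 10358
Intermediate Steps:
C(R) = 0
C(110) - J = 0 - 1*(-10358) = 0 + 10358 = 10358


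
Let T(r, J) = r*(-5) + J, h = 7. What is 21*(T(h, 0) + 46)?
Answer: 231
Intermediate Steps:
T(r, J) = J - 5*r (T(r, J) = -5*r + J = J - 5*r)
21*(T(h, 0) + 46) = 21*((0 - 5*7) + 46) = 21*((0 - 35) + 46) = 21*(-35 + 46) = 21*11 = 231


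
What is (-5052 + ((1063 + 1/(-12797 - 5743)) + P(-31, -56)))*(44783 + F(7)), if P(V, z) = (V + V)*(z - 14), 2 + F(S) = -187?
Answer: 145098597083/9270 ≈ 1.5652e+7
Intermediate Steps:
F(S) = -189 (F(S) = -2 - 187 = -189)
P(V, z) = 2*V*(-14 + z) (P(V, z) = (2*V)*(-14 + z) = 2*V*(-14 + z))
(-5052 + ((1063 + 1/(-12797 - 5743)) + P(-31, -56)))*(44783 + F(7)) = (-5052 + ((1063 + 1/(-12797 - 5743)) + 2*(-31)*(-14 - 56)))*(44783 - 189) = (-5052 + ((1063 + 1/(-18540)) + 2*(-31)*(-70)))*44594 = (-5052 + ((1063 - 1/18540) + 4340))*44594 = (-5052 + (19708019/18540 + 4340))*44594 = (-5052 + 100171619/18540)*44594 = (6507539/18540)*44594 = 145098597083/9270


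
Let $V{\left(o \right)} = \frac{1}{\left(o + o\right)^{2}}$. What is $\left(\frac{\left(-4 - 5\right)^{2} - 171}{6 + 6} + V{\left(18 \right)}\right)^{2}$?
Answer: $\frac{94458961}{1679616} \approx 56.238$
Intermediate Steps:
$V{\left(o \right)} = \frac{1}{4 o^{2}}$ ($V{\left(o \right)} = \frac{1}{\left(2 o\right)^{2}} = \frac{1}{4 o^{2}}$)
$\left(\frac{\left(-4 - 5\right)^{2} - 171}{6 + 6} + V{\left(18 \right)}\right)^{2} = \left(\frac{\left(-4 - 5\right)^{2} - 171}{6 + 6} + \frac{1}{4 \cdot 324}\right)^{2} = \left(\frac{\left(-9\right)^{2} - 171}{12} + \frac{1}{4} \cdot \frac{1}{324}\right)^{2} = \left(\left(81 - 171\right) \frac{1}{12} + \frac{1}{1296}\right)^{2} = \left(\left(-90\right) \frac{1}{12} + \frac{1}{1296}\right)^{2} = \left(- \frac{15}{2} + \frac{1}{1296}\right)^{2} = \left(- \frac{9719}{1296}\right)^{2} = \frac{94458961}{1679616}$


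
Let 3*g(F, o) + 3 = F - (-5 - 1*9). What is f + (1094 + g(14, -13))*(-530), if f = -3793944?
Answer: -13134542/3 ≈ -4.3782e+6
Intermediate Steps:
g(F, o) = 11/3 + F/3 (g(F, o) = -1 + (F - (-5 - 1*9))/3 = -1 + (F - (-5 - 9))/3 = -1 + (F - 1*(-14))/3 = -1 + (F + 14)/3 = -1 + (14 + F)/3 = -1 + (14/3 + F/3) = 11/3 + F/3)
f + (1094 + g(14, -13))*(-530) = -3793944 + (1094 + (11/3 + (⅓)*14))*(-530) = -3793944 + (1094 + (11/3 + 14/3))*(-530) = -3793944 + (1094 + 25/3)*(-530) = -3793944 + (3307/3)*(-530) = -3793944 - 1752710/3 = -13134542/3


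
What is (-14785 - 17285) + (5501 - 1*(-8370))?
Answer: -18199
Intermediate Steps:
(-14785 - 17285) + (5501 - 1*(-8370)) = -32070 + (5501 + 8370) = -32070 + 13871 = -18199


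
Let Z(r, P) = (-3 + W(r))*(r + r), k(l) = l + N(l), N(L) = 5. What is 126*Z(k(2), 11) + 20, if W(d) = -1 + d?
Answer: 5312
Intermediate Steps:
k(l) = 5 + l (k(l) = l + 5 = 5 + l)
Z(r, P) = 2*r*(-4 + r) (Z(r, P) = (-3 + (-1 + r))*(r + r) = (-4 + r)*(2*r) = 2*r*(-4 + r))
126*Z(k(2), 11) + 20 = 126*(2*(5 + 2)*(-4 + (5 + 2))) + 20 = 126*(2*7*(-4 + 7)) + 20 = 126*(2*7*3) + 20 = 126*42 + 20 = 5292 + 20 = 5312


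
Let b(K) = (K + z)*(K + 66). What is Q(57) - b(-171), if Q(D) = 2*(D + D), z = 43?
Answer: -13212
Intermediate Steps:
b(K) = (43 + K)*(66 + K) (b(K) = (K + 43)*(K + 66) = (43 + K)*(66 + K))
Q(D) = 4*D (Q(D) = 2*(2*D) = 4*D)
Q(57) - b(-171) = 4*57 - (2838 + (-171)**2 + 109*(-171)) = 228 - (2838 + 29241 - 18639) = 228 - 1*13440 = 228 - 13440 = -13212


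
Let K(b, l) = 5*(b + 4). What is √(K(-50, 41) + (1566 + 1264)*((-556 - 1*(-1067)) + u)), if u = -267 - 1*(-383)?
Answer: 2*√443545 ≈ 1332.0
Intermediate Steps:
K(b, l) = 20 + 5*b (K(b, l) = 5*(4 + b) = 20 + 5*b)
u = 116 (u = -267 + 383 = 116)
√(K(-50, 41) + (1566 + 1264)*((-556 - 1*(-1067)) + u)) = √((20 + 5*(-50)) + (1566 + 1264)*((-556 - 1*(-1067)) + 116)) = √((20 - 250) + 2830*((-556 + 1067) + 116)) = √(-230 + 2830*(511 + 116)) = √(-230 + 2830*627) = √(-230 + 1774410) = √1774180 = 2*√443545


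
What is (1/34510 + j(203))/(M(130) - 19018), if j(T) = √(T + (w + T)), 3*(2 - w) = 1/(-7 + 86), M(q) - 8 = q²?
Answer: -1/72816100 - √22916715/500070 ≈ -0.0095730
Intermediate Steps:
M(q) = 8 + q²
w = 473/237 (w = 2 - 1/(3*(-7 + 86)) = 2 - ⅓/79 = 2 - ⅓*1/79 = 2 - 1/237 = 473/237 ≈ 1.9958)
j(T) = √(473/237 + 2*T) (j(T) = √(T + (473/237 + T)) = √(473/237 + 2*T))
(1/34510 + j(203))/(M(130) - 19018) = (1/34510 + √(112101 + 112338*203)/237)/((8 + 130²) - 19018) = (1/34510 + √(112101 + 22804614)/237)/((8 + 16900) - 19018) = (1/34510 + √22916715/237)/(16908 - 19018) = (1/34510 + √22916715/237)/(-2110) = (1/34510 + √22916715/237)*(-1/2110) = -1/72816100 - √22916715/500070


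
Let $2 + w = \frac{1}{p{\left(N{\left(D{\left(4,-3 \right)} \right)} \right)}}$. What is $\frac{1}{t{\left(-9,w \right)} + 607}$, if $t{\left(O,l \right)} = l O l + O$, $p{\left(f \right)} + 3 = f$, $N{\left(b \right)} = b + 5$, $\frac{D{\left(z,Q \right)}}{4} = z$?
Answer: $\frac{36}{20303} \approx 0.0017731$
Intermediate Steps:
$D{\left(z,Q \right)} = 4 z$
$N{\left(b \right)} = 5 + b$
$p{\left(f \right)} = -3 + f$
$w = - \frac{35}{18}$ ($w = -2 + \frac{1}{-3 + \left(5 + 4 \cdot 4\right)} = -2 + \frac{1}{-3 + \left(5 + 16\right)} = -2 + \frac{1}{-3 + 21} = -2 + \frac{1}{18} = - \frac{35}{18} \approx -1.9444$)
$t{\left(O,l \right)} = O + O l^{2}$ ($t{\left(O,l \right)} = O l l + O = O l^{2} + O = O + O l^{2}$)
$\frac{1}{t{\left(-9,w \right)} + 607} = \frac{1}{- 9 \left(1 + \left(- \frac{35}{18}\right)^{2}\right) + 607} = \frac{1}{- 9 \left(1 + \frac{1225}{324}\right) + 607} = \frac{1}{\left(-9\right) \frac{1549}{324} + 607} = \frac{1}{- \frac{1549}{36} + 607} = \frac{1}{\frac{20303}{36}} = \frac{36}{20303}$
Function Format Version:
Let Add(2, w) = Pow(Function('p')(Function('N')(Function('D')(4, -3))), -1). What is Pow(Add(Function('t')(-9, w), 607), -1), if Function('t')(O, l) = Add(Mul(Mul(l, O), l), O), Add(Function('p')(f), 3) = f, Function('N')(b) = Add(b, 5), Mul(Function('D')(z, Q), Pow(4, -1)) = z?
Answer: Rational(36, 20303) ≈ 0.0017731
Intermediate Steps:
Function('D')(z, Q) = Mul(4, z)
Function('N')(b) = Add(5, b)
Function('p')(f) = Add(-3, f)
w = Rational(-35, 18) (w = Add(-2, Pow(Add(-3, Add(5, Mul(4, 4))), -1)) = Add(-2, Pow(Add(-3, Add(5, 16)), -1)) = Add(-2, Pow(Add(-3, 21), -1)) = Add(-2, Pow(18, -1)) = Add(-2, Rational(1, 18)) = Rational(-35, 18) ≈ -1.9444)
Function('t')(O, l) = Add(O, Mul(O, Pow(l, 2))) (Function('t')(O, l) = Add(Mul(Mul(O, l), l), O) = Add(Mul(O, Pow(l, 2)), O) = Add(O, Mul(O, Pow(l, 2))))
Pow(Add(Function('t')(-9, w), 607), -1) = Pow(Add(Mul(-9, Add(1, Pow(Rational(-35, 18), 2))), 607), -1) = Pow(Add(Mul(-9, Add(1, Rational(1225, 324))), 607), -1) = Pow(Add(Mul(-9, Rational(1549, 324)), 607), -1) = Pow(Add(Rational(-1549, 36), 607), -1) = Pow(Rational(20303, 36), -1) = Rational(36, 20303)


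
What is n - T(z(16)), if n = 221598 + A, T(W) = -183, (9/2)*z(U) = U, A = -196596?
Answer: 25185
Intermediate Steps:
z(U) = 2*U/9
n = 25002 (n = 221598 - 196596 = 25002)
n - T(z(16)) = 25002 - 1*(-183) = 25002 + 183 = 25185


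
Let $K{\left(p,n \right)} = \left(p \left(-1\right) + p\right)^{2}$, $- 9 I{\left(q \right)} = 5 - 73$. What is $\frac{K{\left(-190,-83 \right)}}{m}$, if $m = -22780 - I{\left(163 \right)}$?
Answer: $0$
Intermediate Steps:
$I{\left(q \right)} = \frac{68}{9}$ ($I{\left(q \right)} = - \frac{5 - 73}{9} = \left(- \frac{1}{9}\right) \left(-68\right) = \frac{68}{9}$)
$K{\left(p,n \right)} = 0$ ($K{\left(p,n \right)} = \left(- p + p\right)^{2} = 0^{2} = 0$)
$m = - \frac{205088}{9}$ ($m = -22780 - \frac{68}{9} = - \frac{205088}{9} \approx -22788.0$)
$\frac{K{\left(-190,-83 \right)}}{m} = \frac{0}{- \frac{205088}{9}} = 0 \left(- \frac{9}{205088}\right) = 0$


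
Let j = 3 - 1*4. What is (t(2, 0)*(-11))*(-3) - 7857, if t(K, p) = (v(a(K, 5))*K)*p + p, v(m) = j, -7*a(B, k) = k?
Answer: -7857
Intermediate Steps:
j = -1 (j = 3 - 4 = -1)
a(B, k) = -k/7
v(m) = -1
t(K, p) = p - K*p (t(K, p) = (-K)*p + p = -K*p + p = p - K*p)
(t(2, 0)*(-11))*(-3) - 7857 = ((0*(1 - 1*2))*(-11))*(-3) - 7857 = ((0*(1 - 2))*(-11))*(-3) - 7857 = ((0*(-1))*(-11))*(-3) - 7857 = (0*(-11))*(-3) - 7857 = 0*(-3) - 7857 = 0 - 7857 = -7857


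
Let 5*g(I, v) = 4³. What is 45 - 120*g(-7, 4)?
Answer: -1491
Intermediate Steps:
g(I, v) = 64/5 (g(I, v) = (⅕)*4³ = (⅕)*64 = 64/5)
45 - 120*g(-7, 4) = 45 - 120*64/5 = 45 - 1536 = -1491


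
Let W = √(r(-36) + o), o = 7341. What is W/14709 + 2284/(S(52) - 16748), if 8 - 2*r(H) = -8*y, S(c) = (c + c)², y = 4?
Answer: -571/1483 + √7361/14709 ≈ -0.37920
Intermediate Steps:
S(c) = 4*c² (S(c) = (2*c)² = 4*c²)
r(H) = 20 (r(H) = 4 - (-4)*4 = 4 - ½*(-32) = 4 + 16 = 20)
W = √7361 (W = √(20 + 7341) = √7361 ≈ 85.796)
W/14709 + 2284/(S(52) - 16748) = √7361/14709 + 2284/(4*52² - 16748) = √7361*(1/14709) + 2284/(4*2704 - 16748) = √7361/14709 + 2284/(10816 - 16748) = √7361/14709 + 2284/(-5932) = √7361/14709 + 2284*(-1/5932) = √7361/14709 - 571/1483 = -571/1483 + √7361/14709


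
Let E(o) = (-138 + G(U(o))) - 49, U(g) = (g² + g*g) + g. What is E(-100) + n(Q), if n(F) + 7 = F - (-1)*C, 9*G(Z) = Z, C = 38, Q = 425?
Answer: 22321/9 ≈ 2480.1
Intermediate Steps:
U(g) = g + 2*g² (U(g) = (g² + g²) + g = 2*g² + g = g + 2*g²)
G(Z) = Z/9
E(o) = -187 + o*(1 + 2*o)/9 (E(o) = (-138 + (o*(1 + 2*o))/9) - 49 = (-138 + o*(1 + 2*o)/9) - 49 = -187 + o*(1 + 2*o)/9)
n(F) = 31 + F (n(F) = -7 + (F - (-1)*38) = -7 + (F - 1*(-38)) = -7 + (F + 38) = -7 + (38 + F) = 31 + F)
E(-100) + n(Q) = (-187 + (⅑)*(-100)*(1 + 2*(-100))) + (31 + 425) = (-187 + (⅑)*(-100)*(1 - 200)) + 456 = (-187 + (⅑)*(-100)*(-199)) + 456 = (-187 + 19900/9) + 456 = 18217/9 + 456 = 22321/9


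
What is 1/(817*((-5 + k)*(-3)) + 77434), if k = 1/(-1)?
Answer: 1/92140 ≈ 1.0853e-5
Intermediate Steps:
k = -1
1/(817*((-5 + k)*(-3)) + 77434) = 1/(817*((-5 - 1)*(-3)) + 77434) = 1/(817*(-6*(-3)) + 77434) = 1/(817*18 + 77434) = 1/(14706 + 77434) = 1/92140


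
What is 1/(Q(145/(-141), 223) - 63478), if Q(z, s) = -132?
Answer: -1/63610 ≈ -1.5721e-5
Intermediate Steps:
1/(Q(145/(-141), 223) - 63478) = 1/(-132 - 63478) = 1/(-63610) = -1/63610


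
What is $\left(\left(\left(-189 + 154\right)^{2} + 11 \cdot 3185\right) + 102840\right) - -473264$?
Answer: $612364$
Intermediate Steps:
$\left(\left(\left(-189 + 154\right)^{2} + 11 \cdot 3185\right) + 102840\right) - -473264 = \left(\left(\left(-35\right)^{2} + 35035\right) + 102840\right) + 473264 = \left(\left(1225 + 35035\right) + 102840\right) + 473264 = \left(36260 + 102840\right) + 473264 = 139100 + 473264 = 612364$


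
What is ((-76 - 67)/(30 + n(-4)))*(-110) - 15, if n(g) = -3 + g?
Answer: 15385/23 ≈ 668.91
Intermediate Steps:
((-76 - 67)/(30 + n(-4)))*(-110) - 15 = ((-76 - 67)/(30 + (-3 - 4)))*(-110) - 15 = -143/(30 - 7)*(-110) - 15 = -143/23*(-110) - 15 = 15730/23 - 15 = 15385/23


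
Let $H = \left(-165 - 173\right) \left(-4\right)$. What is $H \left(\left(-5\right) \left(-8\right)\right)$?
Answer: $54080$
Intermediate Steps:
$H = 1352$ ($H = \left(-338\right) \left(-4\right) = 1352$)
$H \left(\left(-5\right) \left(-8\right)\right) = 1352 \left(\left(-5\right) \left(-8\right)\right) = 1352 \cdot 40 = 54080$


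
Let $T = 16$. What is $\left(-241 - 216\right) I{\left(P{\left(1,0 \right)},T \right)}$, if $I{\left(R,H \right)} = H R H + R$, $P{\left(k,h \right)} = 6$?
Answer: $-704694$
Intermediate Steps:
$I{\left(R,H \right)} = R + R H^{2}$ ($I{\left(R,H \right)} = R H^{2} + R = R + R H^{2}$)
$\left(-241 - 216\right) I{\left(P{\left(1,0 \right)},T \right)} = \left(-241 - 216\right) 6 \left(1 + 16^{2}\right) = - 457 \cdot 6 \left(1 + 256\right) = - 457 \cdot 6 \cdot 257 = \left(-457\right) 1542 = -704694$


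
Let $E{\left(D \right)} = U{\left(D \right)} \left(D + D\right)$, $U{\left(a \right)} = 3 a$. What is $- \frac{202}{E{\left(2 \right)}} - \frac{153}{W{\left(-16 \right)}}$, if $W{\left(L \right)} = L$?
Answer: $\frac{55}{48} \approx 1.1458$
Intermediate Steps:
$E{\left(D \right)} = 6 D^{2}$ ($E{\left(D \right)} = 3 D \left(D + D\right) = 3 D 2 D = 6 D^{2}$)
$- \frac{202}{E{\left(2 \right)}} - \frac{153}{W{\left(-16 \right)}} = - \frac{202}{6 \cdot 2^{2}} - \frac{153}{-16} = - \frac{202}{6 \cdot 4} - - \frac{153}{16} = - \frac{202}{24} + \frac{153}{16} = \left(-202\right) \frac{1}{24} + \frac{153}{16} = - \frac{101}{12} + \frac{153}{16} = \frac{55}{48}$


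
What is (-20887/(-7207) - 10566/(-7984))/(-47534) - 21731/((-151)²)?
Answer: -29721422799799261/31181952892200496 ≈ -0.95316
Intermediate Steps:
(-20887/(-7207) - 10566/(-7984))/(-47534) - 21731/((-151)²) = (-20887*(-1/7207) - 10566*(-1/7984))*(-1/47534) - 21731/22801 = (20887/7207 + 5283/3992)*(-1/47534) - 21731*1/22801 = (121455485/28770344)*(-1/47534) - 21731/22801 = -121455485/1367569531696 - 21731/22801 = -29721422799799261/31181952892200496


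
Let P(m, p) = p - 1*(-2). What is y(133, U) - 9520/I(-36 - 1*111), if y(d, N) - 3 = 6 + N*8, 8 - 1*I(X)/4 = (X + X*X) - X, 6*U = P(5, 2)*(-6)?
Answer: -494443/21601 ≈ -22.890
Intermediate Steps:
P(m, p) = 2 + p (P(m, p) = p + 2 = 2 + p)
U = -4 (U = ((2 + 2)*(-6))/6 = (4*(-6))/6 = (⅙)*(-24) = -4)
I(X) = 32 - 4*X² (I(X) = 32 - 4*((X + X*X) - X) = 32 - 4*((X + X²) - X) = 32 - 4*X²)
y(d, N) = 9 + 8*N (y(d, N) = 3 + (6 + N*8) = 3 + (6 + 8*N) = 9 + 8*N)
y(133, U) - 9520/I(-36 - 1*111) = (9 + 8*(-4)) - 9520/(32 - 4*(-36 - 1*111)²) = (9 - 32) - 9520/(32 - 4*(-36 - 111)²) = -23 - 9520/(32 - 4*(-147)²) = -23 - 9520/(32 - 4*21609) = -23 - 9520/(32 - 86436) = -23 - 9520/(-86404) = -23 - 9520*(-1)/86404 = -23 - 1*(-2380/21601) = -23 + 2380/21601 = -494443/21601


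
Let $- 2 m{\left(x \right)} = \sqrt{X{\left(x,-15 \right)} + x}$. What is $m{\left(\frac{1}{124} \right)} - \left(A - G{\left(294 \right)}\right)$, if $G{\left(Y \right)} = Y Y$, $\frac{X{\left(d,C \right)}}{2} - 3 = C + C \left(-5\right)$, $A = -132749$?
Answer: $219185 - \frac{125 \sqrt{31}}{124} \approx 2.1918 \cdot 10^{5}$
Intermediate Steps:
$X{\left(d,C \right)} = 6 - 8 C$ ($X{\left(d,C \right)} = 6 + 2 \left(C + C \left(-5\right)\right) = 6 + 2 \left(C - 5 C\right) = 6 + 2 \left(- 4 C\right) = 6 - 8 C$)
$G{\left(Y \right)} = Y^{2}$
$m{\left(x \right)} = - \frac{\sqrt{126 + x}}{2}$ ($m{\left(x \right)} = - \frac{\sqrt{\left(6 - -120\right) + x}}{2} = - \frac{\sqrt{\left(6 + 120\right) + x}}{2} = - \frac{\sqrt{126 + x}}{2}$)
$m{\left(\frac{1}{124} \right)} - \left(A - G{\left(294 \right)}\right) = - \frac{\sqrt{126 + \frac{1}{124}}}{2} + \left(294^{2} - -132749\right) = - \frac{\sqrt{126 + \frac{1}{124}}}{2} + \left(86436 + 132749\right) = - \frac{\sqrt{\frac{15625}{124}}}{2} + 219185 = - \frac{\frac{125}{62} \sqrt{31}}{2} + 219185 = - \frac{125 \sqrt{31}}{124} + 219185 = 219185 - \frac{125 \sqrt{31}}{124}$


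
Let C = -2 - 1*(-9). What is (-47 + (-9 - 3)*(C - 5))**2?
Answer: 5041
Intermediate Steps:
C = 7 (C = -2 + 9 = 7)
(-47 + (-9 - 3)*(C - 5))**2 = (-47 + (-9 - 3)*(7 - 5))**2 = (-47 - 12*2)**2 = (-47 - 24)**2 = (-71)**2 = 5041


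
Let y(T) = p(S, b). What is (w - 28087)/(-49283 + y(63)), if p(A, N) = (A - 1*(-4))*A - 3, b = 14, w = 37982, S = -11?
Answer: -9895/49209 ≈ -0.20108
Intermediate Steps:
p(A, N) = -3 + A*(4 + A) (p(A, N) = (A + 4)*A - 3 = (4 + A)*A - 3 = A*(4 + A) - 3 = -3 + A*(4 + A))
y(T) = 74 (y(T) = -3 + (-11)² + 4*(-11) = -3 + 121 - 44 = 74)
(w - 28087)/(-49283 + y(63)) = (37982 - 28087)/(-49283 + 74) = 9895/(-49209) = 9895*(-1/49209) = -9895/49209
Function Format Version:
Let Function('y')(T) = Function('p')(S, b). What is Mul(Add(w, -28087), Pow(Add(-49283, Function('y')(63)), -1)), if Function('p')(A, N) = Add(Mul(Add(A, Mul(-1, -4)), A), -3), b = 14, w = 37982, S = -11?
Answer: Rational(-9895, 49209) ≈ -0.20108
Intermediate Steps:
Function('p')(A, N) = Add(-3, Mul(A, Add(4, A))) (Function('p')(A, N) = Add(Mul(Add(A, 4), A), -3) = Add(Mul(Add(4, A), A), -3) = Add(Mul(A, Add(4, A)), -3) = Add(-3, Mul(A, Add(4, A))))
Function('y')(T) = 74 (Function('y')(T) = Add(-3, Pow(-11, 2), Mul(4, -11)) = Add(-3, 121, -44) = 74)
Mul(Add(w, -28087), Pow(Add(-49283, Function('y')(63)), -1)) = Mul(Add(37982, -28087), Pow(Add(-49283, 74), -1)) = Mul(9895, Pow(-49209, -1)) = Mul(9895, Rational(-1, 49209)) = Rational(-9895, 49209)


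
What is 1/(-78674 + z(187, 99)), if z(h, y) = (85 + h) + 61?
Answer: -1/78341 ≈ -1.2765e-5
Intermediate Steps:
z(h, y) = 146 + h
1/(-78674 + z(187, 99)) = 1/(-78674 + (146 + 187)) = 1/(-78674 + 333) = 1/(-78341) = -1/78341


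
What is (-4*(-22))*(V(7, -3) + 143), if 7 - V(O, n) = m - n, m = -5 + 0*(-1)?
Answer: 13376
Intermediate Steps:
m = -5 (m = -5 + 0 = -5)
V(O, n) = 12 + n (V(O, n) = 7 - (-5 - n) = 7 + (5 + n) = 12 + n)
(-4*(-22))*(V(7, -3) + 143) = (-4*(-22))*((12 - 3) + 143) = 88*(9 + 143) = 88*152 = 13376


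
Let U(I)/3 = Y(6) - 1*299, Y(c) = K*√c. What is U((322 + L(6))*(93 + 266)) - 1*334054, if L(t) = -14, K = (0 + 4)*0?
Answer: -334951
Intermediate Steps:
K = 0 (K = 4*0 = 0)
Y(c) = 0 (Y(c) = 0*√c = 0)
U(I) = -897 (U(I) = 3*(0 - 1*299) = 3*(0 - 299) = 3*(-299) = -897)
U((322 + L(6))*(93 + 266)) - 1*334054 = -897 - 1*334054 = -897 - 334054 = -334951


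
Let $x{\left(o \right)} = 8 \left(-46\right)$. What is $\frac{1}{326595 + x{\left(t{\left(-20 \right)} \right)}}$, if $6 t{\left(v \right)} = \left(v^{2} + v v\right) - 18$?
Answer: $\frac{1}{326227} \approx 3.0654 \cdot 10^{-6}$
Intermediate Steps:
$t{\left(v \right)} = -3 + \frac{v^{2}}{3}$ ($t{\left(v \right)} = \frac{\left(v^{2} + v v\right) - 18}{6} = \frac{\left(v^{2} + v^{2}\right) - 18}{6} = \frac{2 v^{2} - 18}{6} = \frac{-18 + 2 v^{2}}{6} = -3 + \frac{v^{2}}{3}$)
$x{\left(o \right)} = -368$
$\frac{1}{326595 + x{\left(t{\left(-20 \right)} \right)}} = \frac{1}{326595 - 368} = \frac{1}{326227}$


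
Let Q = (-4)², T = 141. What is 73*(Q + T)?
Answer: 11461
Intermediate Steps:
Q = 16
73*(Q + T) = 73*(16 + 141) = 73*157 = 11461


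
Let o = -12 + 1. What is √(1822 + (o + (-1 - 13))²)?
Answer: √2447 ≈ 49.467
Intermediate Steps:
o = -11
√(1822 + (o + (-1 - 13))²) = √(1822 + (-11 + (-1 - 13))²) = √(1822 + (-11 - 14)²) = √(1822 + (-25)²) = √(1822 + 625) = √2447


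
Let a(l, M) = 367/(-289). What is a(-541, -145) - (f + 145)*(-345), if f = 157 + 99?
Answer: 39981338/289 ≈ 1.3834e+5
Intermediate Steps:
f = 256
a(l, M) = -367/289 (a(l, M) = 367*(-1/289) = -367/289)
a(-541, -145) - (f + 145)*(-345) = -367/289 - (256 + 145)*(-345) = -367/289 - 401*(-345) = -367/289 - 1*(-138345) = -367/289 + 138345 = 39981338/289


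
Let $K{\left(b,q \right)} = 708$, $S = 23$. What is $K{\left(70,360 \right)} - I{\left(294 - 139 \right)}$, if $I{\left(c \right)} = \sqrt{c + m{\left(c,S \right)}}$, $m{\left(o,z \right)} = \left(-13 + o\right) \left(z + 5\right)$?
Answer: $708 - 9 \sqrt{51} \approx 643.73$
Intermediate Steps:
$m{\left(o,z \right)} = \left(-13 + o\right) \left(5 + z\right)$
$I{\left(c \right)} = \sqrt{-364 + 29 c}$ ($I{\left(c \right)} = \sqrt{c + \left(-65 - 299 + 5 c + c 23\right)} = \sqrt{c + \left(-65 - 299 + 5 c + 23 c\right)} = \sqrt{c + \left(-364 + 28 c\right)} = \sqrt{-364 + 29 c}$)
$K{\left(70,360 \right)} - I{\left(294 - 139 \right)} = 708 - \sqrt{-364 + 29 \left(294 - 139\right)} = 708 - \sqrt{-364 + 29 \cdot 155} = 708 - \sqrt{-364 + 4495} = 708 - \sqrt{4131} = 708 - 9 \sqrt{51}$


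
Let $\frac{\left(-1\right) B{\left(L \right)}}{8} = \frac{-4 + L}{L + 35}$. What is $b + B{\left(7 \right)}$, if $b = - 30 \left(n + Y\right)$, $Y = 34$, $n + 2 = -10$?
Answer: $- \frac{4624}{7} \approx -660.57$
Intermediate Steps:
$n = -12$ ($n = -2 - 10 = -12$)
$b = -660$ ($b = - 30 \left(-12 + 34\right) = \left(-30\right) 22 = -660$)
$B{\left(L \right)} = - \frac{8 \left(-4 + L\right)}{35 + L}$ ($B{\left(L \right)} = - 8 \frac{-4 + L}{L + 35} = - 8 \frac{-4 + L}{35 + L} = - \frac{8 \left(-4 + L\right)}{35 + L}$)
$b + B{\left(7 \right)} = -660 + \frac{8 \left(4 - 7\right)}{35 + 7} = -660 + \frac{8 \left(4 - 7\right)}{42} = -660 + 8 \cdot \frac{1}{42} \left(-3\right) = -660 - \frac{4}{7} = - \frac{4624}{7}$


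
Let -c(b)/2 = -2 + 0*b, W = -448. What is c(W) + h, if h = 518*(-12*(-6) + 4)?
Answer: 39372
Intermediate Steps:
c(b) = 4 (c(b) = -2*(-2 + 0*b) = -2*(-2 + 0) = -2*(-2) = 4)
h = 39368 (h = 518*(72 + 4) = 518*76 = 39368)
c(W) + h = 4 + 39368 = 39372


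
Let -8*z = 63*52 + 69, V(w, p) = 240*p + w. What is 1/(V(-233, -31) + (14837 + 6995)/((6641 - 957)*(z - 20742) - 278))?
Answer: -240548857/1845731423425 ≈ -0.00013033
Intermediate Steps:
V(w, p) = w + 240*p
z = -3345/8 (z = -(63*52 + 69)/8 = -(3276 + 69)/8 = -⅛*3345 = -3345/8 ≈ -418.13)
1/(V(-233, -31) + (14837 + 6995)/((6641 - 957)*(z - 20742) - 278)) = 1/((-233 + 240*(-31)) + (14837 + 6995)/((6641 - 957)*(-3345/8 - 20742) - 278)) = 1/((-233 - 7440) + 21832/(5684*(-169281/8) - 278)) = 1/(-7673 + 21832/(-240548301/2 - 278)) = 1/(-7673 + 21832/(-240548857/2)) = 1/(-7673 + 21832*(-2/240548857)) = 1/(-7673 - 43664/240548857) = 1/(-1845731423425/240548857) = -240548857/1845731423425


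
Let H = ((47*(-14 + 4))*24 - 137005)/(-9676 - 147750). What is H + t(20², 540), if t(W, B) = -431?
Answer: -67702321/157426 ≈ -430.06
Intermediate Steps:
H = 148285/157426 (H = ((47*(-10))*24 - 137005)/(-157426) = (-470*24 - 137005)*(-1/157426) = (-11280 - 137005)*(-1/157426) = -148285*(-1/157426) = 148285/157426 ≈ 0.94193)
H + t(20², 540) = 148285/157426 - 431 = -67702321/157426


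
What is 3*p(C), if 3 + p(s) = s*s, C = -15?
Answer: 666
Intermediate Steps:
p(s) = -3 + s**2 (p(s) = -3 + s*s = -3 + s**2)
3*p(C) = 3*(-3 + (-15)**2) = 3*(-3 + 225) = 3*222 = 666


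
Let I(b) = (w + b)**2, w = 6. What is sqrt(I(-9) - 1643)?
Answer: I*sqrt(1634) ≈ 40.423*I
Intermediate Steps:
I(b) = (6 + b)**2
sqrt(I(-9) - 1643) = sqrt((6 - 9)**2 - 1643) = sqrt((-3)**2 - 1643) = sqrt(9 - 1643) = sqrt(-1634) = I*sqrt(1634)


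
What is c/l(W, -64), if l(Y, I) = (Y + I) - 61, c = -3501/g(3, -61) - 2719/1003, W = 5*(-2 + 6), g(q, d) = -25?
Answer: -3443528/2632875 ≈ -1.3079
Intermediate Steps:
W = 20 (W = 5*4 = 20)
c = 3443528/25075 (c = -3501/(-25) - 2719/1003 = -3501*(-1/25) - 2719*1/1003 = 3501/25 - 2719/1003 = 3443528/25075 ≈ 137.33)
l(Y, I) = -61 + I + Y (l(Y, I) = (I + Y) - 61 = -61 + I + Y)
c/l(W, -64) = 3443528/(25075*(-61 - 64 + 20)) = (3443528/25075)/(-105) = (3443528/25075)*(-1/105) = -3443528/2632875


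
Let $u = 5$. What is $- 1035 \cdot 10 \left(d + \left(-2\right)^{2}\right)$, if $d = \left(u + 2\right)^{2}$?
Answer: $-548550$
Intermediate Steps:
$d = 49$ ($d = \left(5 + 2\right)^{2} = 7^{2} = 49$)
$- 1035 \cdot 10 \left(d + \left(-2\right)^{2}\right) = - 1035 \cdot 10 \left(49 + \left(-2\right)^{2}\right) = - 1035 \cdot 10 \left(49 + 4\right) = - 1035 \cdot 10 \cdot 53 = \left(-1035\right) 530 = -548550$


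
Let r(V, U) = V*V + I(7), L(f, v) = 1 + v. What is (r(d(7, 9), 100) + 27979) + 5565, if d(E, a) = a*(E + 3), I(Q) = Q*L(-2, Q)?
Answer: 41700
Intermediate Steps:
I(Q) = Q*(1 + Q)
d(E, a) = a*(3 + E)
r(V, U) = 56 + V² (r(V, U) = V*V + 7*(1 + 7) = V² + 7*8 = V² + 56 = 56 + V²)
(r(d(7, 9), 100) + 27979) + 5565 = ((56 + (9*(3 + 7))²) + 27979) + 5565 = ((56 + (9*10)²) + 27979) + 5565 = ((56 + 90²) + 27979) + 5565 = ((56 + 8100) + 27979) + 5565 = (8156 + 27979) + 5565 = 36135 + 5565 = 41700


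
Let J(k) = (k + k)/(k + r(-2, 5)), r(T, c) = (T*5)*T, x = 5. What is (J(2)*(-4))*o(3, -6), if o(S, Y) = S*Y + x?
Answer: 104/11 ≈ 9.4545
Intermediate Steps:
r(T, c) = 5*T² (r(T, c) = (5*T)*T = 5*T²)
o(S, Y) = 5 + S*Y (o(S, Y) = S*Y + 5 = 5 + S*Y)
J(k) = 2*k/(20 + k) (J(k) = (k + k)/(k + 5*(-2)²) = (2*k)/(k + 5*4) = (2*k)/(k + 20) = (2*k)/(20 + k) = 2*k/(20 + k))
(J(2)*(-4))*o(3, -6) = ((2*2/(20 + 2))*(-4))*(5 + 3*(-6)) = ((2*2/22)*(-4))*(5 - 18) = ((2*2*(1/22))*(-4))*(-13) = ((2/11)*(-4))*(-13) = -8/11*(-13) = 104/11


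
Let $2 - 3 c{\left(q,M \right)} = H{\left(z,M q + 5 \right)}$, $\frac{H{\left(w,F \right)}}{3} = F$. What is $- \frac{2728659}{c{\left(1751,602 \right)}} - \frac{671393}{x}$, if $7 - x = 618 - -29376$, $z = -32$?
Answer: $\frac{2368631732666}{94828459853} \approx 24.978$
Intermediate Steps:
$H{\left(w,F \right)} = 3 F$
$c{\left(q,M \right)} = - \frac{13}{3} - M q$ ($c{\left(q,M \right)} = \frac{2}{3} - \frac{3 \left(M q + 5\right)}{3} = \frac{2}{3} - \frac{3 \left(5 + M q\right)}{3} = \frac{2}{3} - \frac{15 + 3 M q}{3} = \frac{2}{3} - \left(5 + M q\right) = - \frac{13}{3} - M q$)
$x = -29987$ ($x = 7 - \left(618 - -29376\right) = 7 - \left(618 + 29376\right) = 7 - 29994 = -29987$)
$- \frac{2728659}{c{\left(1751,602 \right)}} - \frac{671393}{x} = - \frac{2728659}{- \frac{13}{3} - 602 \cdot 1751} - \frac{671393}{-29987} = - \frac{2728659}{- \frac{13}{3} - 1054102} - - \frac{671393}{29987} = - \frac{2728659}{- \frac{3162319}{3}} + \frac{671393}{29987} = \left(-2728659\right) \left(- \frac{3}{3162319}\right) + \frac{671393}{29987} = \frac{8185977}{3162319} + \frac{671393}{29987} = \frac{2368631732666}{94828459853}$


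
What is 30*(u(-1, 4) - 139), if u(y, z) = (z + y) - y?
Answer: -4050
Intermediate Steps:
u(y, z) = z (u(y, z) = (y + z) - y = z)
30*(u(-1, 4) - 139) = 30*(4 - 139) = 30*(-135) = -4050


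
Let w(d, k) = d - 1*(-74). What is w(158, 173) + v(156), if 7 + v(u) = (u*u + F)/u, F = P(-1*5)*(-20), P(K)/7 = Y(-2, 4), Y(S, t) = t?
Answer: 14719/39 ≈ 377.41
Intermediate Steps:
w(d, k) = 74 + d (w(d, k) = d + 74 = 74 + d)
P(K) = 28 (P(K) = 7*4 = 28)
F = -560 (F = 28*(-20) = -560)
v(u) = -7 + (-560 + u²)/u (v(u) = -7 + (u*u - 560)/u = -7 + (u² - 560)/u = -7 + (-560 + u²)/u)
w(158, 173) + v(156) = (74 + 158) + (-7 + 156 - 560/156) = 232 + (-7 + 156 - 560*1/156) = 232 + (-7 + 156 - 140/39) = 232 + 5671/39 = 14719/39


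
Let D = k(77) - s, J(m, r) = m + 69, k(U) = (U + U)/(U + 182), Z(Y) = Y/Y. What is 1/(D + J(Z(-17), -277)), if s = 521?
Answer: -37/16665 ≈ -0.0022202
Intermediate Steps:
Z(Y) = 1
k(U) = 2*U/(182 + U) (k(U) = (2*U)/(182 + U) = 2*U/(182 + U))
J(m, r) = 69 + m
D = -19255/37 (D = 2*77/(182 + 77) - 1*521 = 2*77/259 - 521 = 2*77*(1/259) - 521 = 22/37 - 521 = -19255/37 ≈ -520.41)
1/(D + J(Z(-17), -277)) = 1/(-19255/37 + (69 + 1)) = 1/(-19255/37 + 70) = 1/(-16665/37) = -37/16665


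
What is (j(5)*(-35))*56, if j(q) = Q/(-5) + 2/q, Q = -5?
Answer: -2744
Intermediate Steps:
j(q) = 1 + 2/q (j(q) = -5/(-5) + 2/q = -5*(-1/5) + 2/q = 1 + 2/q)
(j(5)*(-35))*56 = (((2 + 5)/5)*(-35))*56 = (((1/5)*7)*(-35))*56 = ((7/5)*(-35))*56 = -49*56 = -2744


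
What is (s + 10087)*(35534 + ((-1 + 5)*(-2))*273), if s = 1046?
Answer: 371285550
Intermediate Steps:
(s + 10087)*(35534 + ((-1 + 5)*(-2))*273) = (1046 + 10087)*(35534 + ((-1 + 5)*(-2))*273) = 11133*(35534 + (4*(-2))*273) = 11133*(35534 - 8*273) = 11133*(35534 - 2184) = 11133*33350 = 371285550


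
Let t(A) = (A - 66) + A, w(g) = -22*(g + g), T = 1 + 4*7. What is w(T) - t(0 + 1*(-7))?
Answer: -1196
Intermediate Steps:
T = 29 (T = 1 + 28 = 29)
w(g) = -44*g
t(A) = -66 + 2*A (t(A) = (-66 + A) + A = -66 + 2*A)
w(T) - t(0 + 1*(-7)) = -44*29 - (-66 + 2*(0 + 1*(-7))) = -1276 - (-66 + 2*(0 - 7)) = -1276 - (-66 + 2*(-7)) = -1276 - (-66 - 14) = -1276 - 1*(-80) = -1276 + 80 = -1196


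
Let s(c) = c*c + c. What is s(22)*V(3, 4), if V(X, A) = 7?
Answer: 3542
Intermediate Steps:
s(c) = c + c² (s(c) = c² + c = c + c²)
s(22)*V(3, 4) = (22*(1 + 22))*7 = (22*23)*7 = 506*7 = 3542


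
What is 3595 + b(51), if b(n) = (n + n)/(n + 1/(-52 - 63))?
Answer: 10546405/2932 ≈ 3597.0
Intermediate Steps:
b(n) = 2*n/(-1/115 + n) (b(n) = (2*n)/(n + 1/(-115)) = (2*n)/(n - 1/115) = (2*n)/(-1/115 + n) = 2*n/(-1/115 + n))
3595 + b(51) = 3595 + 230*51/(-1 + 115*51) = 3595 + 230*51/(-1 + 5865) = 3595 + 230*51/5864 = 3595 + 230*51*(1/5864) = 3595 + 5865/2932 = 10546405/2932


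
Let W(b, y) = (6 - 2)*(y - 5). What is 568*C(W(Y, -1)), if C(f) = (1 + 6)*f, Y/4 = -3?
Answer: -95424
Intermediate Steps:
Y = -12 (Y = 4*(-3) = -12)
W(b, y) = -20 + 4*y (W(b, y) = 4*(-5 + y) = -20 + 4*y)
C(f) = 7*f
568*C(W(Y, -1)) = 568*(7*(-20 + 4*(-1))) = 568*(7*(-20 - 4)) = 568*(7*(-24)) = 568*(-168) = -95424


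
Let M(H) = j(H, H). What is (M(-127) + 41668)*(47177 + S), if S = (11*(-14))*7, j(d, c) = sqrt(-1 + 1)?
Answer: 1920853132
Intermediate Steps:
j(d, c) = 0 (j(d, c) = sqrt(0) = 0)
S = -1078 (S = -154*7 = -1078)
M(H) = 0
(M(-127) + 41668)*(47177 + S) = (0 + 41668)*(47177 - 1078) = 41668*46099 = 1920853132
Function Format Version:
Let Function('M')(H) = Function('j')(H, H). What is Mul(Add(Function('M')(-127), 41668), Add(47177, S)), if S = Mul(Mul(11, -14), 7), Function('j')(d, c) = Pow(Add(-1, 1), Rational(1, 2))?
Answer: 1920853132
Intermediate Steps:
Function('j')(d, c) = 0 (Function('j')(d, c) = Pow(0, Rational(1, 2)) = 0)
S = -1078 (S = Mul(-154, 7) = -1078)
Function('M')(H) = 0
Mul(Add(Function('M')(-127), 41668), Add(47177, S)) = Mul(Add(0, 41668), Add(47177, -1078)) = Mul(41668, 46099) = 1920853132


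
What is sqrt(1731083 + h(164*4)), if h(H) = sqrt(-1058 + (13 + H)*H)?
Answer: sqrt(1731083 + sqrt(437806)) ≈ 1316.0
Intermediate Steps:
h(H) = sqrt(-1058 + H*(13 + H))
sqrt(1731083 + h(164*4)) = sqrt(1731083 + sqrt(-1058 + (164*4)**2 + 13*(164*4))) = sqrt(1731083 + sqrt(-1058 + 656**2 + 13*656)) = sqrt(1731083 + sqrt(-1058 + 430336 + 8528)) = sqrt(1731083 + sqrt(437806))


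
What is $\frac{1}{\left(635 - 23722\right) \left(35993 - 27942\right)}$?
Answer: $- \frac{1}{185873437} \approx -5.38 \cdot 10^{-9}$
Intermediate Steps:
$\frac{1}{\left(635 - 23722\right) \left(35993 - 27942\right)} = \frac{1}{\left(-23087\right) 8051} = \frac{1}{-185873437} = - \frac{1}{185873437}$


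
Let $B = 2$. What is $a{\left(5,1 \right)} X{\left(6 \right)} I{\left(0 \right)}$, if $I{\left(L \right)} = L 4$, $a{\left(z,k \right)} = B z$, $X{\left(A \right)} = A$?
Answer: $0$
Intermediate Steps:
$a{\left(z,k \right)} = 2 z$
$I{\left(L \right)} = 4 L$
$a{\left(5,1 \right)} X{\left(6 \right)} I{\left(0 \right)} = 2 \cdot 5 \cdot 6 \cdot 4 \cdot 0 = 10 \cdot 6 \cdot 0 = 60 \cdot 0 = 0$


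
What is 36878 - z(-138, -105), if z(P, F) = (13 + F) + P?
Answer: 37108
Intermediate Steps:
z(P, F) = 13 + F + P
36878 - z(-138, -105) = 36878 - (13 - 105 - 138) = 36878 - 1*(-230) = 36878 + 230 = 37108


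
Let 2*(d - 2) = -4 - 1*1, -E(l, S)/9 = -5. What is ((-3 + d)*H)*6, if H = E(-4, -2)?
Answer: -945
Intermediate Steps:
E(l, S) = 45 (E(l, S) = -9*(-5) = 45)
H = 45
d = -½ (d = 2 + (-4 - 1*1)/2 = 2 + (-4 - 1)/2 = 2 + (½)*(-5) = 2 - 5/2 = -½ ≈ -0.50000)
((-3 + d)*H)*6 = ((-3 - ½)*45)*6 = -7/2*45*6 = -315/2*6 = -945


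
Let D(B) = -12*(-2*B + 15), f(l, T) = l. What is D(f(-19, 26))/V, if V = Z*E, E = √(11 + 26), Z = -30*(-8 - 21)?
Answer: -106*√37/5365 ≈ -0.12018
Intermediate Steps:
Z = 870 (Z = -30*(-29) = 870)
E = √37 ≈ 6.0828
D(B) = -180 + 24*B (D(B) = -12*(15 - 2*B) = -180 + 24*B)
V = 870*√37 ≈ 5292.0
D(f(-19, 26))/V = (-180 + 24*(-19))/((870*√37)) = (-180 - 456)*(√37/32190) = -106*√37/5365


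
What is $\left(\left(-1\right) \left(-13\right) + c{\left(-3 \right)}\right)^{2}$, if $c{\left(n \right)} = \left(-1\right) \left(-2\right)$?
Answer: $225$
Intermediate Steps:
$c{\left(n \right)} = 2$
$\left(\left(-1\right) \left(-13\right) + c{\left(-3 \right)}\right)^{2} = \left(\left(-1\right) \left(-13\right) + 2\right)^{2} = \left(13 + 2\right)^{2} = 15^{2} = 225$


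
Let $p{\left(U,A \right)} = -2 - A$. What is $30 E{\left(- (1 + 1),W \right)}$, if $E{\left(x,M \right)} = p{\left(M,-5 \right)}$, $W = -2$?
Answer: $90$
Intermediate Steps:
$E{\left(x,M \right)} = 3$ ($E{\left(x,M \right)} = -2 - -5 = -2 + 5 = 3$)
$30 E{\left(- (1 + 1),W \right)} = 30 \cdot 3 = 90$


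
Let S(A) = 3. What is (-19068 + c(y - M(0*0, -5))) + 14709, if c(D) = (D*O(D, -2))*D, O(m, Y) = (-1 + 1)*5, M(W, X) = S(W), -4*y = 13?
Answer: -4359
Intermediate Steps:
y = -13/4 (y = -¼*13 = -13/4 ≈ -3.2500)
M(W, X) = 3
O(m, Y) = 0 (O(m, Y) = 0*5 = 0)
c(D) = 0 (c(D) = (D*0)*D = 0*D = 0)
(-19068 + c(y - M(0*0, -5))) + 14709 = (-19068 + 0) + 14709 = -19068 + 14709 = -4359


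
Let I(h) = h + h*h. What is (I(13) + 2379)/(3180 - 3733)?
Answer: -2561/553 ≈ -4.6311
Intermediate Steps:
I(h) = h + h**2
(I(13) + 2379)/(3180 - 3733) = (13*(1 + 13) + 2379)/(3180 - 3733) = (13*14 + 2379)/(-553) = (182 + 2379)*(-1/553) = 2561*(-1/553) = -2561/553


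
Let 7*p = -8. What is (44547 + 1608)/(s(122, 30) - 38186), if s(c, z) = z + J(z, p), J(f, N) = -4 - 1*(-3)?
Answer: -15385/12719 ≈ -1.2096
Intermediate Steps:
p = -8/7 (p = (1/7)*(-8) = -8/7 ≈ -1.1429)
J(f, N) = -1 (J(f, N) = -4 + 3 = -1)
s(c, z) = -1 + z (s(c, z) = z - 1 = -1 + z)
(44547 + 1608)/(s(122, 30) - 38186) = (44547 + 1608)/((-1 + 30) - 38186) = 46155/(29 - 38186) = 46155/(-38157) = 46155*(-1/38157) = -15385/12719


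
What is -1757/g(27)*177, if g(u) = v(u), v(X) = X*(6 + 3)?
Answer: -103663/81 ≈ -1279.8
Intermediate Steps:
v(X) = 9*X (v(X) = X*9 = 9*X)
g(u) = 9*u
-1757/g(27)*177 = -1757/(9*27)*177 = -1757/243*177 = -103663/81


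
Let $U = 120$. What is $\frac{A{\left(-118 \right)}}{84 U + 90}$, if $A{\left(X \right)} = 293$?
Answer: $\frac{293}{10170} \approx 0.02881$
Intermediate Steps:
$\frac{A{\left(-118 \right)}}{84 U + 90} = \frac{293}{84 \cdot 120 + 90} = \frac{293}{10080 + 90} = \frac{293}{10170}$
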